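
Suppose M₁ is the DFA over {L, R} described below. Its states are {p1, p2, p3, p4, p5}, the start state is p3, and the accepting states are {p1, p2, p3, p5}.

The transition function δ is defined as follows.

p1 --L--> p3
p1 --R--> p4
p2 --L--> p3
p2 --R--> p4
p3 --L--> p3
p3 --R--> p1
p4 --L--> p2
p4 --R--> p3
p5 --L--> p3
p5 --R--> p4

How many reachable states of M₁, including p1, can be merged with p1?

States {p5} cannot be reached from the start state, so discard them.
P0 = {p1,p2,p3} | {p4}.
Refine {p1,p2,p3} on symbol R: members go to different blocks, giving {p1,p2} and {p3}.
The partition is now stable with 3 blocks: {p1,p2} | {p4} | {p3}.
State p1 belongs to the block {p1,p2}, which has 2 states.

2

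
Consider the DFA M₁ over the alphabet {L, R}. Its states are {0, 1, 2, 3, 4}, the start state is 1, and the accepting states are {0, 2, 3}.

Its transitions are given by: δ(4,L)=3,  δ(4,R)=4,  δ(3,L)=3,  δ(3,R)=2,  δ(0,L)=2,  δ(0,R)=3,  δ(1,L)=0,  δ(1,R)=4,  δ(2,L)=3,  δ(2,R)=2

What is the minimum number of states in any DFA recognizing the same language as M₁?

2

All states are reachable from the start state.
P0 = {0,2,3} | {1,4}.
The partition is now stable with 2 blocks: {0,2,3} | {1,4}.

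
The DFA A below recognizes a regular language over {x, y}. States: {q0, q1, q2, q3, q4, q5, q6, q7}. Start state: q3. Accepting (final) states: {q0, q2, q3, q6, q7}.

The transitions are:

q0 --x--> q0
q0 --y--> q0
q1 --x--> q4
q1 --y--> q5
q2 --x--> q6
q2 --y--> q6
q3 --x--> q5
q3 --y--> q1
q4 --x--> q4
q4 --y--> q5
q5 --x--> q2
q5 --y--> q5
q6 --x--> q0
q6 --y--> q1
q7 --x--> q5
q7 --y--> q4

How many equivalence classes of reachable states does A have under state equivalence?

6

First remove the unreachable states {q7}; 7 states remain.
P0 = {q0,q2,q3,q6} | {q1,q4,q5}.
On input x, block {q0,q2,q3,q6} splits into {q0,q2,q6} and {q3}.
Refine {q0,q2,q6} on symbol y: members go to different blocks, giving {q0,q2} and {q6}.
On input x, block {q0,q2} splits into {q0} and {q2}.
Refine {q1,q4,q5} on symbol x: members go to different blocks, giving {q1,q4} and {q5}.
The partition is now stable with 6 blocks: {q0} | {q1,q4} | {q3} | {q6} | {q2} | {q5}.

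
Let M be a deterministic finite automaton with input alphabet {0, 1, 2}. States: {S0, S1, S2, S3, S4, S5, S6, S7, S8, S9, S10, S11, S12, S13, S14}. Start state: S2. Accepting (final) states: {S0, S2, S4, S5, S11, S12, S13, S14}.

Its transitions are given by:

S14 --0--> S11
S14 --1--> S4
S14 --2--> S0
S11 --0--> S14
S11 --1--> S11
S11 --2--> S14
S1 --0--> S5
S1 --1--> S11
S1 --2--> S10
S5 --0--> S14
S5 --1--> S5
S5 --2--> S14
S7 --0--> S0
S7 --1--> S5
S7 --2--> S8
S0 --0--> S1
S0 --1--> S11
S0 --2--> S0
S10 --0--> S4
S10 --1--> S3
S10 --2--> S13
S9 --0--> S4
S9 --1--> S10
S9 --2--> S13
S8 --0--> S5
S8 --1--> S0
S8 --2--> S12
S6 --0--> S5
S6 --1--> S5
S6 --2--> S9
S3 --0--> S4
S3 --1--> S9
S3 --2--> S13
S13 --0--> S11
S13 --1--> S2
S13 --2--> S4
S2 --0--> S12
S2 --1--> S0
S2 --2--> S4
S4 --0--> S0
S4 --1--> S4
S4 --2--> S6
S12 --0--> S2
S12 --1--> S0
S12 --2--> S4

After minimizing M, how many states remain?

States {S7,S8} cannot be reached from the start state, so discard them.
Start with accepting vs non-accepting: {S0,S2,S4,S5,S11,S12,S13,S14} | {S1,S3,S6,S9,S10}.
Split {S0,S2,S4,S5,S11,S12,S13,S14} by δ(·,0) → {S2,S4,S5,S11,S12,S13,S14} and {S0}.
Split {S2,S4,S5,S11,S12,S13,S14} by δ(·,0) → {S2,S5,S11,S12,S13,S14} and {S4}.
On input 1, block {S2,S5,S11,S12,S13,S14} splits into {S5,S11,S13} and {S2,S12} and {S14}.
On input 0, block {S5,S11,S13} splits into {S5,S11} and {S13}.
Split {S1,S3,S6,S9,S10} by δ(·,0) → {S3,S9,S10} and {S1,S6}.
Stable partition: {S5,S11} | {S3,S9,S10} | {S0} | {S4} | {S2,S12} | {S14} | {S13} | {S1,S6} — 8 equivalence classes.

8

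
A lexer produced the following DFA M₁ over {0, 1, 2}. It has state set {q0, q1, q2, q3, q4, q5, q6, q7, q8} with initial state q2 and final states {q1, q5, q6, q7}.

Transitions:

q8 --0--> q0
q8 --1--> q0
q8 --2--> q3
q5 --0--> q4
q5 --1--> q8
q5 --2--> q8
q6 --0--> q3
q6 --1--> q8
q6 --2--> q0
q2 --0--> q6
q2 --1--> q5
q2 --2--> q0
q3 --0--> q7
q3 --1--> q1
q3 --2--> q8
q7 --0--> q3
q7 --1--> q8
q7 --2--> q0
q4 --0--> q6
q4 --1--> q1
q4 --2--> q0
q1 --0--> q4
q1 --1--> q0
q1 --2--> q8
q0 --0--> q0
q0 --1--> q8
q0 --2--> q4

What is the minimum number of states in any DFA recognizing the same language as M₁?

3

All states are reachable from the start state.
Start with accepting vs non-accepting: {q1,q5,q6,q7} | {q0,q2,q3,q4,q8}.
Refine {q0,q2,q3,q4,q8} on symbol 0: members go to different blocks, giving {q2,q3,q4} and {q0,q8}.
The partition is now stable with 3 blocks: {q1,q5,q6,q7} | {q2,q3,q4} | {q0,q8}.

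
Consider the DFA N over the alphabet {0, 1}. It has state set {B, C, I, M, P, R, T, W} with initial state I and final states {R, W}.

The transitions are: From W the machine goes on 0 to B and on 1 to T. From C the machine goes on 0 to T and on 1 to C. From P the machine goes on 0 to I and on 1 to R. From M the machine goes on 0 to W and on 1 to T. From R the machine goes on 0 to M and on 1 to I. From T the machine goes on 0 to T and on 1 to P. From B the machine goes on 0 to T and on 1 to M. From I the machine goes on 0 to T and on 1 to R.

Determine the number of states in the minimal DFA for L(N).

7

First remove the unreachable states {C}; 7 states remain.
Initial partition by acceptance: {R,W} | {B,I,M,P,T}.
Refine {B,I,M,P,T} on symbol 0: members go to different blocks, giving {B,I,P,T} and {M}.
Refine {R,W} on symbol 0: members go to different blocks, giving {R} and {W}.
On input 1, block {B,I,P,T} splits into {I,P} and {B} and {T}.
On input 0, block {I,P} splits into {P} and {I}.
No further refinement is possible. Final partition (7 blocks): {R} | {P} | {M} | {W} | {B} | {T} | {I}.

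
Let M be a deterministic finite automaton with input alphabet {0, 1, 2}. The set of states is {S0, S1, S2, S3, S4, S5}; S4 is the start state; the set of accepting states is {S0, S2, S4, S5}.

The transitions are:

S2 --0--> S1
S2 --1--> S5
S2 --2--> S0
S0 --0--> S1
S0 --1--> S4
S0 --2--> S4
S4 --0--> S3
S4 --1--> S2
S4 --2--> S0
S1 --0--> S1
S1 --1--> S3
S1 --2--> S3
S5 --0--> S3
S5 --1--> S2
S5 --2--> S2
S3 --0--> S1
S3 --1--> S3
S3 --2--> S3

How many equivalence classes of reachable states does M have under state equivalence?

2

All states are reachable from the start state.
Start with accepting vs non-accepting: {S0,S2,S4,S5} | {S1,S3}.
Stable partition: {S0,S2,S4,S5} | {S1,S3} — 2 equivalence classes.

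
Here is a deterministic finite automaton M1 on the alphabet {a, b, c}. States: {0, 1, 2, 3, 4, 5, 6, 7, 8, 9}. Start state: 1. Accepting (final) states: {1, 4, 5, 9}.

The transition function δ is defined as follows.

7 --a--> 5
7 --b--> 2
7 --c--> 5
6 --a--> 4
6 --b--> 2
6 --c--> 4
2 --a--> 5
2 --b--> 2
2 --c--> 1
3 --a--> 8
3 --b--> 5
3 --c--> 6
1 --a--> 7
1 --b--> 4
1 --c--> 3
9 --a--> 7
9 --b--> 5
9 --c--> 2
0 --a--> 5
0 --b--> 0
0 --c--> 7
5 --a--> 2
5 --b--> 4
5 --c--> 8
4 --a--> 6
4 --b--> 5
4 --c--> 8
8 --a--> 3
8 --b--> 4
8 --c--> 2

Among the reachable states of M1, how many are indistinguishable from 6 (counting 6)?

3

States {0,9} cannot be reached from the start state, so discard them.
P0 = {1,4,5} | {2,3,6,7,8}.
Refine {2,3,6,7,8} on symbol a: members go to different blocks, giving {2,6,7} and {3,8}.
The partition is now stable with 3 blocks: {1,4,5} | {2,6,7} | {3,8}.
The equivalence class containing 6 is {2,6,7}, of size 3.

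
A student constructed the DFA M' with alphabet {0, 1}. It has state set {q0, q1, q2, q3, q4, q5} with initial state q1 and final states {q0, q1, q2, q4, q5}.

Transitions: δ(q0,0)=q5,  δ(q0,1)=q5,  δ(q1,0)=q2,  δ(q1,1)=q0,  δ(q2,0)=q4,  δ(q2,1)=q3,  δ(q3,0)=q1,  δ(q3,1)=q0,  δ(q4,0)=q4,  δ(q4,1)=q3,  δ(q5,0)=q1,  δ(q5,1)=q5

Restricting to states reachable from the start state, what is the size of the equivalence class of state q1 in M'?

All states are reachable from the start state.
P0 = {q0,q1,q2,q4,q5} | {q3}.
Refine {q0,q1,q2,q4,q5} on symbol 1: members go to different blocks, giving {q0,q1,q5} and {q2,q4}.
Split {q0,q1,q5} by δ(·,0) → {q0,q5} and {q1}.
Refine {q0,q5} on symbol 0: members go to different blocks, giving {q0} and {q5}.
No further refinement is possible. Final partition (5 blocks): {q0} | {q3} | {q2,q4} | {q1} | {q5}.
The equivalence class containing q1 is {q1}, of size 1.

1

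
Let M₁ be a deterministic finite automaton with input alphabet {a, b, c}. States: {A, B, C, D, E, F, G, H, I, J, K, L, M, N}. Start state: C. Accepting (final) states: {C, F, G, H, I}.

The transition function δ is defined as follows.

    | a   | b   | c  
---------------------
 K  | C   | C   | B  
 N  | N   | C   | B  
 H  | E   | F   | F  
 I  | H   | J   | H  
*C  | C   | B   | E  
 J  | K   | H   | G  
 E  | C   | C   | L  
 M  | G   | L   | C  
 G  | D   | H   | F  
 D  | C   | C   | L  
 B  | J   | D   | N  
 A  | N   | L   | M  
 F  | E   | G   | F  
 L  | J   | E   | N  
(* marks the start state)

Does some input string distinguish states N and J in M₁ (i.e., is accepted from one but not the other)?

Yes

Reachable states from the start: {B,C,D,E,F,G,H,J,K,L,N}. Unreachable: {A,I,M} — drop them.
Initial partition by acceptance: {C,F,G,H} | {B,D,E,J,K,L,N}.
On input a, block {C,F,G,H} splits into {F,G,H} and {C}.
Split {B,D,E,J,K,L,N} by δ(·,a) → {B,J,L,N} and {D,E,K}.
Refine {B,J,L,N} on symbol a: members go to different blocks, giving {B,L,N} and {J}.
Refine {B,L,N} on symbol a: members go to different blocks, giving {B,L} and {N}.
Stable partition: {F,G,H} | {B,L} | {C} | {D,E,K} | {J} | {N} — 6 equivalence classes.
N and J end up in different blocks, so they are distinguishable. For instance, the string 'c' is accepted from only J.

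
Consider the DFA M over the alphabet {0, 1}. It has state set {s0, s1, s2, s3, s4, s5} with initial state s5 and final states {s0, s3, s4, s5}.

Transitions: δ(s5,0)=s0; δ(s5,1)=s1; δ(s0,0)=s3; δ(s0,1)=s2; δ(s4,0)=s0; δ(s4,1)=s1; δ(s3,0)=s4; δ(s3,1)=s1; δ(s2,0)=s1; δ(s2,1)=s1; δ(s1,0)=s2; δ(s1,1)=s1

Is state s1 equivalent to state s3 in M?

No

Start with accepting vs non-accepting: {s0,s3,s4,s5} | {s1,s2}.
The partition is now stable with 2 blocks: {s0,s3,s4,s5} | {s1,s2}.
s1 and s3 end up in different blocks, so they are distinguishable. For instance, the string 'ε' is accepted from only s3.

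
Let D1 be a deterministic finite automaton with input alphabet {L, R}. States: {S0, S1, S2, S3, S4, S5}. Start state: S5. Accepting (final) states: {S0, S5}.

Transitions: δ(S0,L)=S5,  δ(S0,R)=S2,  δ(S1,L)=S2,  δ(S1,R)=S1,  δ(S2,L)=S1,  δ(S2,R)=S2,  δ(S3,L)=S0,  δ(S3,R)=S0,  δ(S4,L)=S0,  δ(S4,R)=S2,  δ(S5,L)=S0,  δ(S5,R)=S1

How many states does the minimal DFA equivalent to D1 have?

States {S3,S4} cannot be reached from the start state, so discard them.
Start with accepting vs non-accepting: {S0,S5} | {S1,S2}.
Stable partition: {S0,S5} | {S1,S2} — 2 equivalence classes.

2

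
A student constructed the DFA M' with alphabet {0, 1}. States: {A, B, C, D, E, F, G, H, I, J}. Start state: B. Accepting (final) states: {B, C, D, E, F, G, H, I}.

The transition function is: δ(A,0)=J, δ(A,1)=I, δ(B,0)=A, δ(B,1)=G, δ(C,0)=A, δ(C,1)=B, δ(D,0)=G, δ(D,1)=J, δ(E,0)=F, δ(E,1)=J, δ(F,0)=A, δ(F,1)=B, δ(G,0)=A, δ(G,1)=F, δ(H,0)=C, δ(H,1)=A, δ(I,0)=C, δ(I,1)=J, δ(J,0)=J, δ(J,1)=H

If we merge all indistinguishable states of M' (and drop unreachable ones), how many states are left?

3

First remove the unreachable states {D,E}; 8 states remain.
P0 = {B,C,F,G,H,I} | {A,J}.
On input 0, block {B,C,F,G,H,I} splits into {B,C,F,G} and {H,I}.
Stable partition: {B,C,F,G} | {A,J} | {H,I} — 3 equivalence classes.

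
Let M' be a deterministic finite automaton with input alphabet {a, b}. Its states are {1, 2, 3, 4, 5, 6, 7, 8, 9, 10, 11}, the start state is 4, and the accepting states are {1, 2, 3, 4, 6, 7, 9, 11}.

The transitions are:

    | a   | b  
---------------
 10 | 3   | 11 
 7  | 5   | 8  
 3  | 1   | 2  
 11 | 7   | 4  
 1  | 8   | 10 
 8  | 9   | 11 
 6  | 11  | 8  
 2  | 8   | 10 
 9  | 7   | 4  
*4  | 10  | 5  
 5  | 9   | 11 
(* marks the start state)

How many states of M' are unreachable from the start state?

BFS from 4 reaches {1, 2, 3, 4, 5, 7, 8, 9, 10, 11}; the 1 state(s) 6 are never visited.

1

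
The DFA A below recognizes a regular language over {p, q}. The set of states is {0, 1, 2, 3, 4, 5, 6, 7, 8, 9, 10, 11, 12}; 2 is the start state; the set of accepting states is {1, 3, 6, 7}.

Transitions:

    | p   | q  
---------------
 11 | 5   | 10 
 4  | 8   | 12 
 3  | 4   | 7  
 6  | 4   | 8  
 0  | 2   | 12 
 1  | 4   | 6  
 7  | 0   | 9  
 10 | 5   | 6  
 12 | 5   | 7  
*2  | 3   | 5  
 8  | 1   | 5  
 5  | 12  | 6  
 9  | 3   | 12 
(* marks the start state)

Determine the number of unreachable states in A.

2

No path from 2 leads to 10, 11; the other 11 states are all reachable.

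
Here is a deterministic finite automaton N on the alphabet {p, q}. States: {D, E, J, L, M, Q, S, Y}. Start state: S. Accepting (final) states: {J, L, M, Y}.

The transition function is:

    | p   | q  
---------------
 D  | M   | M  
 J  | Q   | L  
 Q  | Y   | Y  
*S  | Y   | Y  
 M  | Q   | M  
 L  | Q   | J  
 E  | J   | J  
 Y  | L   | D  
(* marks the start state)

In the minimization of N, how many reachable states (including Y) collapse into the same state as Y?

1

First remove the unreachable states {E}; 7 states remain.
Start with accepting vs non-accepting: {J,L,M,Y} | {D,Q,S}.
On input p, block {J,L,M,Y} splits into {J,L,M} and {Y}.
Split {D,Q,S} by δ(·,p) → {Q,S} and {D}.
The partition is now stable with 4 blocks: {J,L,M} | {Q,S} | {Y} | {D}.
The equivalence class containing Y is {Y}, of size 1.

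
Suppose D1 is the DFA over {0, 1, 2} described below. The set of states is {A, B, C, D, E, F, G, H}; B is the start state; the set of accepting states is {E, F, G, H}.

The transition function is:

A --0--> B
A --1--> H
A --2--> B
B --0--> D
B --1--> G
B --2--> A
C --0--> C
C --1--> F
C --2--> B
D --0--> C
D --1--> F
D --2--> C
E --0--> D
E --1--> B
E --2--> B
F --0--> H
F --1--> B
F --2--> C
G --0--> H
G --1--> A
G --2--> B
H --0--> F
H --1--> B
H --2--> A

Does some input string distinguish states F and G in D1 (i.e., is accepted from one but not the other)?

States {E} cannot be reached from the start state, so discard them.
Start with accepting vs non-accepting: {F,G,H} | {A,B,C,D}.
The partition is now stable with 2 blocks: {F,G,H} | {A,B,C,D}.
F and G lie in the same block of the stable partition, so they are equivalent — no string distinguishes them.

No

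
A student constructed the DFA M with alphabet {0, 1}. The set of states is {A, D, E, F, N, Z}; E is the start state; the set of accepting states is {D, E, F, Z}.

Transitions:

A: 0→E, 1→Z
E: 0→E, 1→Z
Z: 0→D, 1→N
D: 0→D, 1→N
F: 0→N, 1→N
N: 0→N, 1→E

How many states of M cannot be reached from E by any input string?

Starting at E and following transitions, the reachable set is {D, E, N, Z}. That leaves A, F unreachable — 2 in total.

2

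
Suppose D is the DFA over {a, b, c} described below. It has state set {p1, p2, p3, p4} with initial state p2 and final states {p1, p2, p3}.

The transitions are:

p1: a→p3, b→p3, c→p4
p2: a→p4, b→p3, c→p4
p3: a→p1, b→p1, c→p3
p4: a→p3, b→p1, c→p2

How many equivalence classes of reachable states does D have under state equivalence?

Every state is reachable, so we keep all 4.
Start with accepting vs non-accepting: {p1,p2,p3} | {p4}.
Split {p1,p2,p3} by δ(·,a) → {p1,p3} and {p2}.
Split {p1,p3} by δ(·,c) → {p1} and {p3}.
No further refinement is possible. Final partition (4 blocks): {p1} | {p4} | {p2} | {p3}.

4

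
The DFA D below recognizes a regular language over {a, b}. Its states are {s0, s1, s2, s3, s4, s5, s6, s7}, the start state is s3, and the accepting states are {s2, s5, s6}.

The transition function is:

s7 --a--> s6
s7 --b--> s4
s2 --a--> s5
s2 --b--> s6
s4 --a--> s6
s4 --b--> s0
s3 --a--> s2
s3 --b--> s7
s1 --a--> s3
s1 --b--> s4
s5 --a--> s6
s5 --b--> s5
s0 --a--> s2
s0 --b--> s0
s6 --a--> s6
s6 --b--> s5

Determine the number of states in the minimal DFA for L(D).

First remove the unreachable states {s1}; 7 states remain.
Initial partition by acceptance: {s2,s5,s6} | {s0,s3,s4,s7}.
No further refinement is possible. Final partition (2 blocks): {s2,s5,s6} | {s0,s3,s4,s7}.

2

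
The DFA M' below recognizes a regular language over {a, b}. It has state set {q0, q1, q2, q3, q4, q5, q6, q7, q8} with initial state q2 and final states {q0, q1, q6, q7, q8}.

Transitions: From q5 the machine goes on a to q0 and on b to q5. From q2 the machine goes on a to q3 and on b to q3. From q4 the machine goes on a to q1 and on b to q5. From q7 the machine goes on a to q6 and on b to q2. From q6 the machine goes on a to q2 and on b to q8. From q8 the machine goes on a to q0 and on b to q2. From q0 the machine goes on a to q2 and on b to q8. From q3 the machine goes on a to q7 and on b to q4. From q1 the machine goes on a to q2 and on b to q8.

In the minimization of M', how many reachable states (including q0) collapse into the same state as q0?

3

All states are reachable from the start state.
Start with accepting vs non-accepting: {q0,q1,q6,q7,q8} | {q2,q3,q4,q5}.
Split {q0,q1,q6,q7,q8} by δ(·,a) → {q0,q1,q6} and {q7,q8}.
On input a, block {q2,q3,q4,q5} splits into {q4,q5} and {q2} and {q3}.
No further refinement is possible. Final partition (5 blocks): {q0,q1,q6} | {q4,q5} | {q7,q8} | {q2} | {q3}.
State q0 belongs to the block {q0,q1,q6}, which has 3 states.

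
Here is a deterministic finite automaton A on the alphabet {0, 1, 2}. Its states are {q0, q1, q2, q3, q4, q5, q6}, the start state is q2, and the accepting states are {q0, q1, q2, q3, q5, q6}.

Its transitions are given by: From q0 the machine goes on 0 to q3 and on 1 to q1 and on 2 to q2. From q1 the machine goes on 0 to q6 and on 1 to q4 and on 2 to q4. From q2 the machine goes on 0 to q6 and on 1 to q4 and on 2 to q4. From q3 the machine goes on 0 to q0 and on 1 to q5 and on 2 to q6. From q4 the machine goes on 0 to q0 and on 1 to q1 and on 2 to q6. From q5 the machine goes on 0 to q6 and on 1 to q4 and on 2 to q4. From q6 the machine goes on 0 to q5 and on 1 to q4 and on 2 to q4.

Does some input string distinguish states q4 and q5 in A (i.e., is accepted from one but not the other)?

Every state is reachable, so we keep all 7.
Initial partition by acceptance: {q0,q1,q2,q3,q5,q6} | {q4}.
Split {q0,q1,q2,q3,q5,q6} by δ(·,1) → {q1,q2,q5,q6} and {q0,q3}.
The partition is now stable with 3 blocks: {q1,q2,q5,q6} | {q4} | {q0,q3}.
q4 and q5 end up in different blocks, so they are distinguishable. For instance, the string 'ε' is accepted from only q5.

Yes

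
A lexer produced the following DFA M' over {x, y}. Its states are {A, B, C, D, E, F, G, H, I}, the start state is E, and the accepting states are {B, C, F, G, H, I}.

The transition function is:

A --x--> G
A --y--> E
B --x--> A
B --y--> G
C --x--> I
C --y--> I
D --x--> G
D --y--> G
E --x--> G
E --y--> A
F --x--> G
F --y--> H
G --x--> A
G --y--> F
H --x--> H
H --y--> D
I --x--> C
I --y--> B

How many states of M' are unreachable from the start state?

No path from E leads to B, C, I; the other 6 states are all reachable.

3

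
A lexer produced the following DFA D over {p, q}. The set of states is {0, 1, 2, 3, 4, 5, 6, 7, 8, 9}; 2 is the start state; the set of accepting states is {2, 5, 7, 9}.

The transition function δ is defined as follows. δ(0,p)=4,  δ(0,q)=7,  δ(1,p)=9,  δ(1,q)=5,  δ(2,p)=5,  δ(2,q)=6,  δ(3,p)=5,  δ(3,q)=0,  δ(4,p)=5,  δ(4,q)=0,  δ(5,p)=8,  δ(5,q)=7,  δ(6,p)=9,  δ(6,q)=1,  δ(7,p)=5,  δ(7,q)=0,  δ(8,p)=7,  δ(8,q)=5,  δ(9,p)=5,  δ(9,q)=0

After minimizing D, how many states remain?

7

First remove the unreachable states {3}; 9 states remain.
Start with accepting vs non-accepting: {2,5,7,9} | {0,1,4,6,8}.
Split {2,5,7,9} by δ(·,p) → {2,7,9} and {5}.
On input p, block {0,1,4,6,8} splits into {1,6,8} and {0} and {4}.
On input q, block {2,7,9} splits into {7,9} and {2}.
Split {1,6,8} by δ(·,q) → {1,8} and {6}.
No further refinement is possible. Final partition (7 blocks): {7,9} | {1,8} | {5} | {0} | {4} | {2} | {6}.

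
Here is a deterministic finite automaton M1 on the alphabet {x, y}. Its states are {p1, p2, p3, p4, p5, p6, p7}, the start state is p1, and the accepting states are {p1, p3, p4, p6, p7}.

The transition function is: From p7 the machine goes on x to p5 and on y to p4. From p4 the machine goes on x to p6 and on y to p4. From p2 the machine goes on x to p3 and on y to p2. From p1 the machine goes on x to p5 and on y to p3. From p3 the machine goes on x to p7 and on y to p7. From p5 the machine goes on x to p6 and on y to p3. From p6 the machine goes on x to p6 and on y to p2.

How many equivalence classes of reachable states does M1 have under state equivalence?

All states are reachable from the start state.
Start with accepting vs non-accepting: {p1,p3,p4,p6,p7} | {p2,p5}.
On input x, block {p1,p3,p4,p6,p7} splits into {p3,p4,p6} and {p1,p7}.
Split {p3,p4,p6} by δ(·,x) → {p4,p6} and {p3}.
On input y, block {p4,p6} splits into {p4} and {p6}.
Split {p2,p5} by δ(·,x) → {p2} and {p5}.
Refine {p1,p7} on symbol y: members go to different blocks, giving {p1} and {p7}.
No further refinement is possible. Final partition (7 blocks): {p4} | {p2} | {p1} | {p3} | {p6} | {p5} | {p7}.

7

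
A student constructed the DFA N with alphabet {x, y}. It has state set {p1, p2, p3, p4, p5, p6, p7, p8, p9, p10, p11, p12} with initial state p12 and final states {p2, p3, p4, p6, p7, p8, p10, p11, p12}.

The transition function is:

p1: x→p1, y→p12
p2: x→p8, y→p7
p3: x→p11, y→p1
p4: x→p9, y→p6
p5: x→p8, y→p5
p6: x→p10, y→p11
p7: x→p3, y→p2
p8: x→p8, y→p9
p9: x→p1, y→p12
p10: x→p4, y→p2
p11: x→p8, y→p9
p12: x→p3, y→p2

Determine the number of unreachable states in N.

BFS from p12 reaches {p1, p2, p3, p7, p8, p9, p11, p12}; the 4 state(s) p4, p5, p6, p10 are never visited.

4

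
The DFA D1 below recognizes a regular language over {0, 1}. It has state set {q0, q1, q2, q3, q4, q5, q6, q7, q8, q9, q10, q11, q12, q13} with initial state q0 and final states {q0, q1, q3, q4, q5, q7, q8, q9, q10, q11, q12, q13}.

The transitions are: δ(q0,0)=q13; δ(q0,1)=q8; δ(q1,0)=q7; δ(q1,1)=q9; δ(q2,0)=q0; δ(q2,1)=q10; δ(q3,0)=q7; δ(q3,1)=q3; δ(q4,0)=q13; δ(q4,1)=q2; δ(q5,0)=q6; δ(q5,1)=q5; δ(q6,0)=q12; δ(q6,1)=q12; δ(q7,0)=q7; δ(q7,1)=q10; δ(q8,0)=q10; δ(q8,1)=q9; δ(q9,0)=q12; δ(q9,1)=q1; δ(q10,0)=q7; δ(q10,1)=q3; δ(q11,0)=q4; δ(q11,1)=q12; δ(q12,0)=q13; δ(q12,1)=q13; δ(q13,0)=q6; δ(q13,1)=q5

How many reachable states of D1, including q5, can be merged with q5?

2

States {q2,q4,q11} cannot be reached from the start state, so discard them.
Start with accepting vs non-accepting: {q0,q1,q3,q5,q7,q8,q9,q10,q12,q13} | {q6}.
Refine {q0,q1,q3,q5,q7,q8,q9,q10,q12,q13} on symbol 0: members go to different blocks, giving {q0,q1,q3,q7,q8,q9,q10,q12} and {q5,q13}.
Split {q0,q1,q3,q7,q8,q9,q10,q12} by δ(·,0) → {q1,q3,q7,q8,q9,q10} and {q0,q12}.
On input 0, block {q1,q3,q7,q8,q9,q10} splits into {q1,q3,q7,q8,q10} and {q9}.
On input 1, block {q1,q3,q7,q8,q10} splits into {q3,q7,q10} and {q1,q8}.
Split {q0,q12} by δ(·,1) → {q0} and {q12}.
Stable partition: {q3,q7,q10} | {q6} | {q5,q13} | {q0} | {q9} | {q1,q8} | {q12} — 7 equivalence classes.
State q5 belongs to the block {q5,q13}, which has 2 states.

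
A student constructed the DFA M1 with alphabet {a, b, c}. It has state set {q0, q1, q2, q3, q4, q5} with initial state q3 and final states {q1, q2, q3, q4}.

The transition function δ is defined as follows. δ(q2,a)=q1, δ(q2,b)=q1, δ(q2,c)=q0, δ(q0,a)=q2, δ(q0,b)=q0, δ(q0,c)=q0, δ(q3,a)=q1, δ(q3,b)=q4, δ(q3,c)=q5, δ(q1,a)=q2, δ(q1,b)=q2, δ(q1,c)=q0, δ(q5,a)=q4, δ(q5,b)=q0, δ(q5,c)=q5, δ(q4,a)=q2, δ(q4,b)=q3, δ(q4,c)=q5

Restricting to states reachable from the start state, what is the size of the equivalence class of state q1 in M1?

All states are reachable from the start state.
Start with accepting vs non-accepting: {q1,q2,q3,q4} | {q0,q5}.
The partition is now stable with 2 blocks: {q1,q2,q3,q4} | {q0,q5}.
The equivalence class containing q1 is {q1,q2,q3,q4}, of size 4.

4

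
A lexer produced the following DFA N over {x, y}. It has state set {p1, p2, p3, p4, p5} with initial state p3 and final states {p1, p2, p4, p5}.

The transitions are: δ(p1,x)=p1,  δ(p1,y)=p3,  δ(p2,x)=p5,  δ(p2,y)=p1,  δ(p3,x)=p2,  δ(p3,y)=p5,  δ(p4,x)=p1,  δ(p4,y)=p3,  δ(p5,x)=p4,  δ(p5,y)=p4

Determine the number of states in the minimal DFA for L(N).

4

Every state is reachable, so we keep all 5.
Start with accepting vs non-accepting: {p1,p2,p4,p5} | {p3}.
Refine {p1,p2,p4,p5} on symbol y: members go to different blocks, giving {p1,p4} and {p2,p5}.
On input x, block {p2,p5} splits into {p2} and {p5}.
Stable partition: {p1,p4} | {p3} | {p2} | {p5} — 4 equivalence classes.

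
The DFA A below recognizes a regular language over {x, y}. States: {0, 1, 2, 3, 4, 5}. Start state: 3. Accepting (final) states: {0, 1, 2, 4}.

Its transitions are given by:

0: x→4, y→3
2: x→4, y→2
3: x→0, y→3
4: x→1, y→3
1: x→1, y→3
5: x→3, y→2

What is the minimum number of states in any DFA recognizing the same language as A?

2

States {2,5} cannot be reached from the start state, so discard them.
Initial partition by acceptance: {0,1,4} | {3}.
Stable partition: {0,1,4} | {3} — 2 equivalence classes.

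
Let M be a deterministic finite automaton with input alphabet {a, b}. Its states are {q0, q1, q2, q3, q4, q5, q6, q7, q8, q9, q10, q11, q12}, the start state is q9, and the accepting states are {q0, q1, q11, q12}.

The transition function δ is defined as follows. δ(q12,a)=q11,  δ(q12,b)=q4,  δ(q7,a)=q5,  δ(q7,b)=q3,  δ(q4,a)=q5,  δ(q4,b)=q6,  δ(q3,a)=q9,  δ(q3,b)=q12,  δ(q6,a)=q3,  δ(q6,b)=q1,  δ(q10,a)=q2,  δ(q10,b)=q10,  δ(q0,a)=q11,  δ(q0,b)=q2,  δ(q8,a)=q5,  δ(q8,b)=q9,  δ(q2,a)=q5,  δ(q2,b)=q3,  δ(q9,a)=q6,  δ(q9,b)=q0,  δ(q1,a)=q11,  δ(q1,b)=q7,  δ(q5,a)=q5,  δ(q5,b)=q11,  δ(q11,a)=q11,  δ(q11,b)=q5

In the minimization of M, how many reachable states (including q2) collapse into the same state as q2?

First remove the unreachable states {q8,q10}; 11 states remain.
Start with accepting vs non-accepting: {q0,q1,q11,q12} | {q2,q3,q4,q5,q6,q7,q9}.
On input b, block {q2,q3,q4,q5,q6,q7,q9} splits into {q3,q5,q6,q9} and {q2,q4,q7}.
Refine {q0,q1,q11,q12} on symbol b: members go to different blocks, giving {q0,q1,q12} and {q11}.
On input b, block {q3,q5,q6,q9} splits into {q3,q6,q9} and {q5}.
Stable partition: {q0,q1,q12} | {q3,q6,q9} | {q2,q4,q7} | {q11} | {q5} — 5 equivalence classes.
The equivalence class containing q2 is {q2,q4,q7}, of size 3.

3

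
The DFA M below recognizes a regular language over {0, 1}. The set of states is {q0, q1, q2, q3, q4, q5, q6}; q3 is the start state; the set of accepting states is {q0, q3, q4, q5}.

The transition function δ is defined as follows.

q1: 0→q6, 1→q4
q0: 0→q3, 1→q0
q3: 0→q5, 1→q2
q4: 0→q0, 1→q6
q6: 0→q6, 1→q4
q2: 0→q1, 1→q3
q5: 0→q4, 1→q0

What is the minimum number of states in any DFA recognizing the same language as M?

3

All states are reachable from the start state.
Initial partition by acceptance: {q0,q3,q4,q5} | {q1,q2,q6}.
On input 1, block {q0,q3,q4,q5} splits into {q0,q5} and {q3,q4}.
Stable partition: {q0,q5} | {q1,q2,q6} | {q3,q4} — 3 equivalence classes.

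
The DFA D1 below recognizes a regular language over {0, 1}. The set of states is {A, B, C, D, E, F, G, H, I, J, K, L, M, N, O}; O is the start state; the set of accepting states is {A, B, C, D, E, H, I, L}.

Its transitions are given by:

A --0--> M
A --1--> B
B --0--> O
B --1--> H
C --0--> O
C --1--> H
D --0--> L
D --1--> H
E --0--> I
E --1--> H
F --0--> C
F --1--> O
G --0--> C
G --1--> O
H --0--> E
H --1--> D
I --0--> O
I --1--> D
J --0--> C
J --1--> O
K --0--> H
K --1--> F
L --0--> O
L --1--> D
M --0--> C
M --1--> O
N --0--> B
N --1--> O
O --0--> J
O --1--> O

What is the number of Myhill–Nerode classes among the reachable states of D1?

States {A,B,F,G,K,M,N} cannot be reached from the start state, so discard them.
Initial partition by acceptance: {C,D,E,H,I,L} | {J,O}.
On input 0, block {C,D,E,H,I,L} splits into {C,I,L} and {D,E,H}.
On input 0, block {J,O} splits into {J} and {O}.
On input 0, block {D,E,H} splits into {D,E} and {H}.
Split {C,I,L} by δ(·,1) → {I,L} and {C}.
No further refinement is possible. Final partition (6 blocks): {I,L} | {J} | {D,E} | {O} | {H} | {C}.

6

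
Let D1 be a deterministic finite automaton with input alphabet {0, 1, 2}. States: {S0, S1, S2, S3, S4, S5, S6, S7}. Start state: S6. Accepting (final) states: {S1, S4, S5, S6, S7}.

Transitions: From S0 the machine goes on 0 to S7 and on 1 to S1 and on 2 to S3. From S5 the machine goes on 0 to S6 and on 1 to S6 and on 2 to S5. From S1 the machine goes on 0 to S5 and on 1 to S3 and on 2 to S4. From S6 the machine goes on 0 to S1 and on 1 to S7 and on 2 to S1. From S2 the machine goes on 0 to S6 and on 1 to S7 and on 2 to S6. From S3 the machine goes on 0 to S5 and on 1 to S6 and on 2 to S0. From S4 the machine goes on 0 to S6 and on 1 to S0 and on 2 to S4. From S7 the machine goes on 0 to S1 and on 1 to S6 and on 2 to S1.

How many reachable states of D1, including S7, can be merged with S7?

Reachable states from the start: {S0,S1,S3,S4,S5,S6,S7}. Unreachable: {S2} — drop them.
Initial partition by acceptance: {S1,S4,S5,S6,S7} | {S0,S3}.
Refine {S1,S4,S5,S6,S7} on symbol 1: members go to different blocks, giving {S5,S6,S7} and {S1,S4}.
On input 0, block {S5,S6,S7} splits into {S6,S7} and {S5}.
On input 0, block {S0,S3} splits into {S0} and {S3}.
Refine {S1,S4} on symbol 0: members go to different blocks, giving {S1} and {S4}.
The partition is now stable with 6 blocks: {S6,S7} | {S0} | {S1} | {S5} | {S3} | {S4}.
State S7 belongs to the block {S6,S7}, which has 2 states.

2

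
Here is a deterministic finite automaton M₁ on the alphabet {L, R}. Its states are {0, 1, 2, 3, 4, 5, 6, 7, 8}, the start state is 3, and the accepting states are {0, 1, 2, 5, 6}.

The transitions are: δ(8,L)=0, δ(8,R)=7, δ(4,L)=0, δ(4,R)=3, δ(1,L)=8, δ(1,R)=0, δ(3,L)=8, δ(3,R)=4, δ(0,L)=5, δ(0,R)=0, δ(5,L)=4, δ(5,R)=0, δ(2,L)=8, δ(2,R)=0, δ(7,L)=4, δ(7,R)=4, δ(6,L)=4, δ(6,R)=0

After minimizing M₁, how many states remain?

First remove the unreachable states {1,2,6}; 6 states remain.
Initial partition by acceptance: {0,5} | {3,4,7,8}.
On input L, block {0,5} splits into {0} and {5}.
Split {3,4,7,8} by δ(·,L) → {3,7} and {4,8}.
The partition is now stable with 4 blocks: {0} | {3,7} | {5} | {4,8}.

4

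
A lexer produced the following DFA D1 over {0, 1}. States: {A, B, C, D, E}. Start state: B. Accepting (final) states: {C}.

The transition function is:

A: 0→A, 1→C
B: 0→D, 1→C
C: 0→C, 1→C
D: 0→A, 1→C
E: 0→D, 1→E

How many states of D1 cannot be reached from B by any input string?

1

No path from B leads to E; the other 4 states are all reachable.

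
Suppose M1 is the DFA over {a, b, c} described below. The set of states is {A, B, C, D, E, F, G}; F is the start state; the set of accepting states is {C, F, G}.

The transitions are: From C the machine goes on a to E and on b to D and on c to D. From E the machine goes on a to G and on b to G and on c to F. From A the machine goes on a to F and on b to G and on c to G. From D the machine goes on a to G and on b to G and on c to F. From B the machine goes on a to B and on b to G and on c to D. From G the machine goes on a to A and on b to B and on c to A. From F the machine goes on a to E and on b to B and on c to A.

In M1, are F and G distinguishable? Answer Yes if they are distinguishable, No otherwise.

First remove the unreachable states {C}; 6 states remain.
P0 = {F,G} | {A,B,D,E}.
Split {A,B,D,E} by δ(·,a) → {A,D,E} and {B}.
No further refinement is possible. Final partition (3 blocks): {F,G} | {A,D,E} | {B}.
F and G lie in the same block of the stable partition, so they are equivalent — no string distinguishes them.

No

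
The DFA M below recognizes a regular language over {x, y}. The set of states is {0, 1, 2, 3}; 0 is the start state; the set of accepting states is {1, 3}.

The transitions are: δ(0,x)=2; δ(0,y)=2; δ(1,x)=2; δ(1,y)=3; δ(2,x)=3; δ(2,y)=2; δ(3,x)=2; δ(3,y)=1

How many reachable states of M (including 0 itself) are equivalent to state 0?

1

All states are reachable from the start state.
P0 = {1,3} | {0,2}.
Refine {0,2} on symbol x: members go to different blocks, giving {0} and {2}.
The partition is now stable with 3 blocks: {1,3} | {0} | {2}.
The equivalence class containing 0 is {0}, of size 1.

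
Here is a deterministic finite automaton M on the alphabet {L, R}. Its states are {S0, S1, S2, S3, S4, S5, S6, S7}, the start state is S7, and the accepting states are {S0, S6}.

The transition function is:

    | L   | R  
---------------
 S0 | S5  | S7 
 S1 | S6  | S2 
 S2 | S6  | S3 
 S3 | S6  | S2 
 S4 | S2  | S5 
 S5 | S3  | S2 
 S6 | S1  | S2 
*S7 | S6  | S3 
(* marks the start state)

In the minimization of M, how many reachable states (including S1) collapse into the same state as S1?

Reachable states from the start: {S1,S2,S3,S6,S7}. Unreachable: {S0,S4,S5} — drop them.
P0 = {S6} | {S1,S2,S3,S7}.
No further refinement is possible. Final partition (2 blocks): {S6} | {S1,S2,S3,S7}.
The equivalence class containing S1 is {S1,S2,S3,S7}, of size 4.

4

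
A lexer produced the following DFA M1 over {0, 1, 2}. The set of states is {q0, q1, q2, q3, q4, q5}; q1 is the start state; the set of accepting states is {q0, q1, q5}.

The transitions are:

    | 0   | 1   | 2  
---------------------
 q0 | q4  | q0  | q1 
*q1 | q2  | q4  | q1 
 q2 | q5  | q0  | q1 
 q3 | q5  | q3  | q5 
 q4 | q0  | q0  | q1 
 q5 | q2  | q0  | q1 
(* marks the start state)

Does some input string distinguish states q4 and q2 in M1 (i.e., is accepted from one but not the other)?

No

Reachable states from the start: {q0,q1,q2,q4,q5}. Unreachable: {q3} — drop them.
Initial partition by acceptance: {q0,q1,q5} | {q2,q4}.
On input 1, block {q0,q1,q5} splits into {q0,q5} and {q1}.
No further refinement is possible. Final partition (3 blocks): {q0,q5} | {q2,q4} | {q1}.
q4 and q2 lie in the same block of the stable partition, so they are equivalent — no string distinguishes them.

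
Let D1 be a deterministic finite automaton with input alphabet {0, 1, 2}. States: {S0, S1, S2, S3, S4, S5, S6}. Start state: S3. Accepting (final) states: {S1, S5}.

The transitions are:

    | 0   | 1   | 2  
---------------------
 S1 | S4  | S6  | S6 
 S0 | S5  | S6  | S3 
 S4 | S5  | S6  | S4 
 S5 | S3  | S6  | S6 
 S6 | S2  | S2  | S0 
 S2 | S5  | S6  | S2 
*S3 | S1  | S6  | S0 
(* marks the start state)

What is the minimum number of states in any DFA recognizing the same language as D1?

Every state is reachable, so we keep all 7.
P0 = {S1,S5} | {S0,S2,S3,S4,S6}.
Refine {S0,S2,S3,S4,S6} on symbol 0: members go to different blocks, giving {S0,S2,S3,S4} and {S6}.
The partition is now stable with 3 blocks: {S1,S5} | {S0,S2,S3,S4} | {S6}.

3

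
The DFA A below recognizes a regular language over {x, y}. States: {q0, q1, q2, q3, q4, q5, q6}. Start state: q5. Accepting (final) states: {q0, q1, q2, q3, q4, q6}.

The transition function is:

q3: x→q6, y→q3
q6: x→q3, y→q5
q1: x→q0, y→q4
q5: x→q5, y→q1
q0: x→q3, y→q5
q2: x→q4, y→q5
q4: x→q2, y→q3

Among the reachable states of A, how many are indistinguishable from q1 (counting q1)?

Initial partition by acceptance: {q0,q1,q2,q3,q4,q6} | {q5}.
On input y, block {q0,q1,q2,q3,q4,q6} splits into {q0,q2,q6} and {q1,q3,q4}.
No further refinement is possible. Final partition (3 blocks): {q0,q2,q6} | {q5} | {q1,q3,q4}.
The equivalence class containing q1 is {q1,q3,q4}, of size 3.

3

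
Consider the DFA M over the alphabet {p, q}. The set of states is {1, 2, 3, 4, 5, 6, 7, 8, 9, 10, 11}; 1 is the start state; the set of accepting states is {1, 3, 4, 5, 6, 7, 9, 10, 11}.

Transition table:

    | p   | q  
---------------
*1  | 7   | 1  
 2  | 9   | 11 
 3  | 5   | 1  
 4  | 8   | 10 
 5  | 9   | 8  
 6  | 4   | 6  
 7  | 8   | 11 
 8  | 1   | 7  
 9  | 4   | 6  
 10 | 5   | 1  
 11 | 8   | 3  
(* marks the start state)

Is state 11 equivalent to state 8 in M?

First remove the unreachable states {2}; 10 states remain.
Initial partition by acceptance: {1,3,4,5,6,7,9,10,11} | {8}.
Split {1,3,4,5,6,7,9,10,11} by δ(·,p) → {1,3,5,6,9,10} and {4,7,11}.
On input p, block {1,3,5,6,9,10} splits into {1,6,9} and {3,5,10}.
On input q, block {4,7,11} splits into {4,11} and {7}.
On input p, block {1,6,9} splits into {6,9} and {1}.
Refine {3,5,10} on symbol p: members go to different blocks, giving {3,10} and {5}.
No further refinement is possible. Final partition (7 blocks): {6,9} | {8} | {4,11} | {3,10} | {7} | {1} | {5}.
11 and 8 end up in different blocks, so they are distinguishable. For instance, the string 'ε' is accepted from only 11.

No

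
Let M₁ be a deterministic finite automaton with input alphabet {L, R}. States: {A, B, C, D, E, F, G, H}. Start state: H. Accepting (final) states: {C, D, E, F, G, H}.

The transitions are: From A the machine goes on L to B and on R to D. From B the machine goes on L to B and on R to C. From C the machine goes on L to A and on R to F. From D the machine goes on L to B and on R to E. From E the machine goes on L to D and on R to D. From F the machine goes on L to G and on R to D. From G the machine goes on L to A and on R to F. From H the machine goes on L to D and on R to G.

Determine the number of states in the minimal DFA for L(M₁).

3

Initial partition by acceptance: {C,D,E,F,G,H} | {A,B}.
On input L, block {C,D,E,F,G,H} splits into {C,D,G} and {E,F,H}.
Stable partition: {C,D,G} | {A,B} | {E,F,H} — 3 equivalence classes.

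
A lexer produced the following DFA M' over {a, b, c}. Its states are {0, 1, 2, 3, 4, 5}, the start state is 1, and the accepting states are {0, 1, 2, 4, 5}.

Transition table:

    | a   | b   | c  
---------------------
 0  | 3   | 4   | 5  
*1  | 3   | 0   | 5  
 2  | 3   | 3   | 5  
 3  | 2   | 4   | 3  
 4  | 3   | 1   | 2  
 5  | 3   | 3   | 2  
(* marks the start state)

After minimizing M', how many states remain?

3

Start with accepting vs non-accepting: {0,1,2,4,5} | {3}.
Split {0,1,2,4,5} by δ(·,b) → {0,1,4} and {2,5}.
No further refinement is possible. Final partition (3 blocks): {0,1,4} | {3} | {2,5}.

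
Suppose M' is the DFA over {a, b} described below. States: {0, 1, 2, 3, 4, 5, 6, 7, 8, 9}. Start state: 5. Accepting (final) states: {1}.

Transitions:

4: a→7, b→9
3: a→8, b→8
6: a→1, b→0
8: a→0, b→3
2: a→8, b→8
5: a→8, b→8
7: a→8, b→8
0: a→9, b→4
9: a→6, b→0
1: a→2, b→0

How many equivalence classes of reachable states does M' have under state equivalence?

7

All states are reachable from the start state.
Start with accepting vs non-accepting: {1} | {0,2,3,4,5,6,7,8,9}.
Split {0,2,3,4,5,6,7,8,9} by δ(·,a) → {0,2,3,4,5,7,8,9} and {6}.
Refine {0,2,3,4,5,7,8,9} on symbol a: members go to different blocks, giving {0,2,3,4,5,7,8} and {9}.
Refine {0,2,3,4,5,7,8} on symbol a: members go to different blocks, giving {2,3,4,5,7,8} and {0}.
On input a, block {2,3,4,5,7,8} splits into {2,3,4,5,7} and {8}.
Refine {2,3,4,5,7} on symbol a: members go to different blocks, giving {2,3,5,7} and {4}.
Stable partition: {1} | {2,3,5,7} | {6} | {9} | {0} | {8} | {4} — 7 equivalence classes.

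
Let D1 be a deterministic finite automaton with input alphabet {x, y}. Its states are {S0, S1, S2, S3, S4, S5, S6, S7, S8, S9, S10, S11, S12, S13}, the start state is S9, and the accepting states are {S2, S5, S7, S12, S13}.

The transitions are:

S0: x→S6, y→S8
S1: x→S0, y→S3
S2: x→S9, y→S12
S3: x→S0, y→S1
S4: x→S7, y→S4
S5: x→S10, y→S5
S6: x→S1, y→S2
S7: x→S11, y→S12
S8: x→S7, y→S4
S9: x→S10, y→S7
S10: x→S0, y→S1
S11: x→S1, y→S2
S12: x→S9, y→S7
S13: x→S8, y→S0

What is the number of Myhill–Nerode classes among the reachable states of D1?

5

First remove the unreachable states {S5,S13}; 12 states remain.
Initial partition by acceptance: {S2,S7,S12} | {S0,S1,S3,S4,S6,S8,S9,S10,S11}.
Refine {S0,S1,S3,S4,S6,S8,S9,S10,S11} on symbol x: members go to different blocks, giving {S0,S1,S3,S6,S9,S10,S11} and {S4,S8}.
Split {S0,S1,S3,S6,S9,S10,S11} by δ(·,y) → {S1,S3,S10} and {S6,S9,S11} and {S0}.
The partition is now stable with 5 blocks: {S2,S7,S12} | {S1,S3,S10} | {S4,S8} | {S6,S9,S11} | {S0}.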